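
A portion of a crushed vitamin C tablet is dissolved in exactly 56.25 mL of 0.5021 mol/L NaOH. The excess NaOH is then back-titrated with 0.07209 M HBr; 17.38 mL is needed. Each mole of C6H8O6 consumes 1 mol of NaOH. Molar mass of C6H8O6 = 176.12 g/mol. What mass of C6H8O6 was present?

Total n(NaOH) added = 0.5021 x 0.05625 = 0.02824 mol.
n(HBr) used = 0.07209 x 0.01738 = 0.001253 mol, which equals the excess n(NaOH).
So n(NaOH) consumed by the sample = 0.02824 - 0.001253 = 0.02699 mol.
n(C6H8O6) = 0.02699 / 1 = 0.02699 mol.
mass = 0.02699 mol x 176.12 g/mol = 4.75 g.

4.75 g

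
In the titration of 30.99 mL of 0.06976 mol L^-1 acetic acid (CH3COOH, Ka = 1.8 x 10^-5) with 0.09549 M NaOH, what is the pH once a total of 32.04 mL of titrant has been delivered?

n(acid) = 0.06976 x 0.03099 = 0.002162 mol; n(NaOH) added = 0.09549 x 0.03204 = 0.003059 mol.
Base is in excess by 0.003059 - 0.002162 = 0.0008976 mol in a total volume of 0.06303 L.
[OH^-] = 0.0008976/0.06303 = 0.01424 M, so pOH = 1.85 and pH = 14.00 - 1.85 = 12.15.

12.15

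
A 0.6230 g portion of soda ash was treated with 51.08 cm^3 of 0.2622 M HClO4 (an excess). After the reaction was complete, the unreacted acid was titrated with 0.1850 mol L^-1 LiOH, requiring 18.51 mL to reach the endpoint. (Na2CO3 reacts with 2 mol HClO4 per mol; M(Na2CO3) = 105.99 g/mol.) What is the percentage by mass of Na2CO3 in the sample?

84.8%

Total n(HClO4) added = 0.2622 x 0.05108 = 0.01339 mol.
n(LiOH) used = 0.1850 x 0.01851 = 0.003424 mol, which equals the excess n(HClO4).
So n(HClO4) consumed by the sample = 0.01339 - 0.003424 = 0.009969 mol.
n(Na2CO3) = 0.009969 / 2 = 0.004984 mol.
mass Na2CO3 = 0.004984 x 105.99 = 0.5283 g, so %Na2CO3 = 0.5283/0.6230 x 100 = 84.8%.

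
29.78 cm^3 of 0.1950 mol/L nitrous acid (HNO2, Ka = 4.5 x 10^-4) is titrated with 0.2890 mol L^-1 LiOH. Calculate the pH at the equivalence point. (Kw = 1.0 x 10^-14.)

8.21

n(HNO2) = 0.1950 x 0.02978 = 0.005807 mol; V(LiOH) at equivalence = 0.005807/0.2890 = 0.02009 L.
At equivalence all the acid is converted to NO2-; total volume = 0.02978 + 0.02009 = 0.04987 L, so [NO2-] = 0.005807/0.04987 = 0.1164 M.
Kb = Kw/Ka = 1.0e-14 / 4.5 x 10^-4 = 2.22e-11.
[OH^-] = sqrt(Kb x [NO2-]) = sqrt(2.22e-11 x 0.1164) = 1.61e-6 M.
pOH = 5.79, so pH = 14.00 - 5.79 = 8.21.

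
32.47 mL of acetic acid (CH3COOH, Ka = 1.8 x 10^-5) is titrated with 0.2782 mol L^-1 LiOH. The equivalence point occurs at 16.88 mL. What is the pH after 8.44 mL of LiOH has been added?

4.74

8.44 mL is exactly half the equivalence volume (16.88/2), i.e. the half-equivalence point.
There, n(HA) = n(A^-), so pH = pKa = -log(1.8 x 10^-5) = 4.74.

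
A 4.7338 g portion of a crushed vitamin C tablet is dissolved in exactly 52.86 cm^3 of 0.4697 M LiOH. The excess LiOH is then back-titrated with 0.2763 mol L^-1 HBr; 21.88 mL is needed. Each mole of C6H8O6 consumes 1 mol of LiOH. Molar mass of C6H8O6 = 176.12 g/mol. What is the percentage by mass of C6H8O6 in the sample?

69.9%

Total n(LiOH) added = 0.4697 x 0.05286 = 0.02483 mol.
n(HBr) used = 0.2763 x 0.02188 = 0.006045 mol, which equals the excess n(LiOH).
So n(LiOH) consumed by the sample = 0.02483 - 0.006045 = 0.01878 mol.
n(C6H8O6) = 0.01878 / 1 = 0.01878 mol.
mass C6H8O6 = 0.01878 x 176.12 = 3.308 g, so %C6H8O6 = 3.308/4.7338 x 100 = 69.9%.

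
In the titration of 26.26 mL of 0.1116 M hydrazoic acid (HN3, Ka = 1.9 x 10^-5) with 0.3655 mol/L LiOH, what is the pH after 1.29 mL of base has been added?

Initial n(HN3) = 0.1116 x 0.02626 = 0.002931 mol.
n(LiOH) added = 0.3655 x 0.001290 = 0.0004715 mol, converting that many moles of HN3 to N3-.
Remaining n(HN3) = 0.002459 mol; n(N3-) = 0.0004715 mol.
By Henderson-Hasselbalch, pH = pKa + log([A^-]/[HA]) = 4.72 + log(0.0004715/0.002459) = 4.72 + (-0.72) = 4.00.

4.00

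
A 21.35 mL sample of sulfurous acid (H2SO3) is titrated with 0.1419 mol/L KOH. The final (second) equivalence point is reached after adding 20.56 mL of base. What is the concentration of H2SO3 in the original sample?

0.0683 M

n(KOH) = 0.1419 x 0.02056 = 0.002917 mol.
At the final (second) equivalence point, 2 mol OH^- react per mol H2SO3, so n(H2SO3) = 0.002917 / 2 = 0.001459 mol.
[H2SO3] = 0.001459 / 0.02135 L = 0.0683 M.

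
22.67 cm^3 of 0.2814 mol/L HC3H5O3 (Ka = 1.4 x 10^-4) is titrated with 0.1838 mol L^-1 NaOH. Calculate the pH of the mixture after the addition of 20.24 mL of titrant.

Initial n(HC3H5O3) = 0.2814 x 0.02267 = 0.006379 mol.
n(NaOH) added = 0.1838 x 0.02024 = 0.003720 mol, converting that many moles of HC3H5O3 to C3H5O3-.
Remaining n(HC3H5O3) = 0.002659 mol; n(C3H5O3-) = 0.003720 mol.
By Henderson-Hasselbalch, pH = pKa + log([A^-]/[HA]) = 3.85 + log(0.003720/0.002659) = 3.85 + (+0.15) = 4.00.

4.00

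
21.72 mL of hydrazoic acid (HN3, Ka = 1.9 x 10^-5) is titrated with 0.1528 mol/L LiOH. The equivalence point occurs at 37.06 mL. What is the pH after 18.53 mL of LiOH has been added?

4.72

18.53 mL is exactly half the equivalence volume (37.06/2), i.e. the half-equivalence point.
There, n(HA) = n(A^-), so pH = pKa = -log(1.9 x 10^-5) = 4.72.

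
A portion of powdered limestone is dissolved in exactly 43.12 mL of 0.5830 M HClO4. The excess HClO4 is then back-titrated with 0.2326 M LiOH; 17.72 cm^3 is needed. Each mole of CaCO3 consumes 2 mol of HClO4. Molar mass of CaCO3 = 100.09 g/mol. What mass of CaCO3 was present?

1.05 g

Total n(HClO4) added = 0.5830 x 0.04312 = 0.02514 mol.
n(LiOH) used = 0.2326 x 0.01772 = 0.004122 mol, which equals the excess n(HClO4).
So n(HClO4) consumed by the sample = 0.02514 - 0.004122 = 0.02102 mol.
n(CaCO3) = 0.02102 / 2 = 0.01051 mol.
mass = 0.01051 mol x 100.09 g/mol = 1.05 g.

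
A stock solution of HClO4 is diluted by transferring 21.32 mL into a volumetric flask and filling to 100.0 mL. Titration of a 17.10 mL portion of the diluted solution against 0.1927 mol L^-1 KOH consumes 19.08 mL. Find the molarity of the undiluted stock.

1.01 M

n(KOH) = 0.1927 x 0.01908 = 0.003677 mol.
n(HClO4) in the aliquot = 0.003677 mol.
[diluted HClO4] = 0.003677 / 0.01710 = 0.2150 M.
Dilution factor = 100.0/21.32 = 4.690, so [stock] = 0.2150 x 4.690 = 1.01 M.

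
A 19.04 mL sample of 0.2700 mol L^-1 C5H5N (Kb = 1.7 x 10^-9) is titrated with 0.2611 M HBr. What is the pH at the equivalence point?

3.05

n(C5H5N) = 0.2700 x 0.01904 = 0.005141 mol; V(HBr) at equivalence = 0.005141/0.2611 = 0.01969 L.
At equivalence the base is fully converted to C5H5NH+; total volume = 0.03873 L, so [C5H5NH+] = 0.005141/0.03873 = 0.1327 M.
Ka(C5H5NH+) = Kw/Kb = 1.0e-14 / 1.7 x 10^-9 = 5.88e-6.
[H^+] = sqrt(Ka x [C5H5NH+]) = sqrt(5.88e-6 x 0.1327) = 0.000884 M.
pH = -log(0.000884) = 3.05.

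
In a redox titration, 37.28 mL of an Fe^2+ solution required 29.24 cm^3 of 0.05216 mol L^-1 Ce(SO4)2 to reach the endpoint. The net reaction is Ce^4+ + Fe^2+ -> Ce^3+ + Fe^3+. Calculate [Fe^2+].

0.0409 M

n(Ce(SO4)2) = 0.05216 x 0.02924 = 0.001525 mol.
From the balanced equation, 1 mol Ce(SO4)2 reacts with 1 mol Fe^2+, so n(Fe^2+) = 0.001525 x 1/1 = 0.001525 mol.
[Fe^2+] = 0.001525 / 0.03728 L = 0.0409 M.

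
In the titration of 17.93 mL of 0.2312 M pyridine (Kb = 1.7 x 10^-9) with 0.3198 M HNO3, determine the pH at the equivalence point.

3.05

n(C5H5N) = 0.2312 x 0.01793 = 0.004145 mol; V(HNO3) at equivalence = 0.004145/0.3198 = 0.01296 L.
At equivalence the base is fully converted to C5H5NH+; total volume = 0.03089 L, so [C5H5NH+] = 0.004145/0.03089 = 0.1342 M.
Ka(C5H5NH+) = Kw/Kb = 1.0e-14 / 1.7 x 10^-9 = 5.88e-6.
[H^+] = sqrt(Ka x [C5H5NH+]) = sqrt(5.88e-6 x 0.1342) = 0.000888 M.
pH = -log(0.000888) = 3.05.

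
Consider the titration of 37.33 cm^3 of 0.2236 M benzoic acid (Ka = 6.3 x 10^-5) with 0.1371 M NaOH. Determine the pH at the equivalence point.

n(C6H5COOH) = 0.2236 x 0.03733 = 0.008347 mol; V(NaOH) at equivalence = 0.008347/0.1371 = 0.06088 L.
At equivalence all the acid is converted to C6H5COO-; total volume = 0.03733 + 0.06088 = 0.09821 L, so [C6H5COO-] = 0.008347/0.09821 = 0.08499 M.
Kb = Kw/Ka = 1.0e-14 / 6.3 x 10^-5 = 1.59e-10.
[OH^-] = sqrt(Kb x [C6H5COO-]) = sqrt(1.59e-10 x 0.08499) = 3.67e-6 M.
pOH = 5.43, so pH = 14.00 - 5.43 = 8.57.

8.57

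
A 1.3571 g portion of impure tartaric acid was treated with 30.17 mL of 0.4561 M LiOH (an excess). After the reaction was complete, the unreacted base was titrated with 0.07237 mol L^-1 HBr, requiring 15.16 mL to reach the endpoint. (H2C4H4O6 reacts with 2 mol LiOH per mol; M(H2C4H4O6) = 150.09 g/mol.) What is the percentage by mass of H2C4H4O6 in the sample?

Total n(LiOH) added = 0.4561 x 0.03017 = 0.01376 mol.
n(HBr) used = 0.07237 x 0.01516 = 0.001097 mol, which equals the excess n(LiOH).
So n(LiOH) consumed by the sample = 0.01376 - 0.001097 = 0.01266 mol.
n(H2C4H4O6) = 0.01266 / 2 = 0.006332 mol.
mass H2C4H4O6 = 0.006332 x 150.09 = 0.9503 g, so %H2C4H4O6 = 0.9503/1.3571 x 100 = 70.0%.

70.0%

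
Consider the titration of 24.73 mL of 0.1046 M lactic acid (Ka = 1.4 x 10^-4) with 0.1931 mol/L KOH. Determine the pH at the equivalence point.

8.34

n(HC3H5O3) = 0.1046 x 0.02473 = 0.002587 mol; V(KOH) at equivalence = 0.002587/0.1931 = 0.01340 L.
At equivalence all the acid is converted to C3H5O3-; total volume = 0.02473 + 0.01340 = 0.03813 L, so [C3H5O3-] = 0.002587/0.03813 = 0.06785 M.
Kb = Kw/Ka = 1.0e-14 / 1.4 x 10^-4 = 7.14e-11.
[OH^-] = sqrt(Kb x [C3H5O3-]) = sqrt(7.14e-11 x 0.06785) = 2.20e-6 M.
pOH = 5.66, so pH = 14.00 - 5.66 = 8.34.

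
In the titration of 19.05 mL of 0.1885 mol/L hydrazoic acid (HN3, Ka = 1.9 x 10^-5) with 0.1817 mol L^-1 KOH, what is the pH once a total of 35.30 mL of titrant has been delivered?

12.72

n(acid) = 0.1885 x 0.01905 = 0.003591 mol; n(KOH) added = 0.1817 x 0.03530 = 0.006414 mol.
Base is in excess by 0.006414 - 0.003591 = 0.002823 mol in a total volume of 0.05435 L.
[OH^-] = 0.002823/0.05435 = 0.05194 M, so pOH = 1.28 and pH = 14.00 - 1.28 = 12.72.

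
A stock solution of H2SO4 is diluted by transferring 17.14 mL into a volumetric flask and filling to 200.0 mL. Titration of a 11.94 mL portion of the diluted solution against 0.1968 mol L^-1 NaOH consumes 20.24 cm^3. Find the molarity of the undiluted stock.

n(NaOH) = 0.1968 x 0.02024 = 0.003983 mol.
n(H2SO4) in the aliquot = 0.003983 x 1/2 = 0.001992 mol.
[diluted H2SO4] = 0.001992 / 0.01194 = 0.1668 M.
Dilution factor = 200.0/17.14 = 11.67, so [stock] = 0.1668 x 11.67 = 1.95 M.

1.95 M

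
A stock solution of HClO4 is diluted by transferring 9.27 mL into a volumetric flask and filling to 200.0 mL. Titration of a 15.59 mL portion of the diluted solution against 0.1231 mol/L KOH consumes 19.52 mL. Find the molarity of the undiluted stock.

n(KOH) = 0.1231 x 0.01952 = 0.002403 mol.
n(HClO4) in the aliquot = 0.002403 mol.
[diluted HClO4] = 0.002403 / 0.01559 = 0.1541 M.
Dilution factor = 200.0/9.270 = 21.57, so [stock] = 0.1541 x 21.57 = 3.33 M.

3.33 M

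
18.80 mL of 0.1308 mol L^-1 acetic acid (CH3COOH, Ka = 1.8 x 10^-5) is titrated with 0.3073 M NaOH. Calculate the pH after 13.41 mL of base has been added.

n(acid) = 0.1308 x 0.01880 = 0.002459 mol; n(NaOH) added = 0.3073 x 0.01341 = 0.004121 mol.
Base is in excess by 0.004121 - 0.002459 = 0.001662 mol in a total volume of 0.03221 L.
[OH^-] = 0.001662/0.03221 = 0.05159 M, so pOH = 1.29 and pH = 14.00 - 1.29 = 12.71.

12.71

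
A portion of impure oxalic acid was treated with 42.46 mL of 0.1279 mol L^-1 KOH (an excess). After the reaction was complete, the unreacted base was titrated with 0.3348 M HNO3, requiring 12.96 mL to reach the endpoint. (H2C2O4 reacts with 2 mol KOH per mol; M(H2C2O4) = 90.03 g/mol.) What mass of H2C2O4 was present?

0.0491 g

Total n(KOH) added = 0.1279 x 0.04246 = 0.005431 mol.
n(HNO3) used = 0.3348 x 0.01296 = 0.004339 mol, which equals the excess n(KOH).
So n(KOH) consumed by the sample = 0.005431 - 0.004339 = 0.001092 mol.
n(H2C2O4) = 0.001092 / 2 = 0.0005458 mol.
mass = 0.0005458 mol x 90.03 g/mol = 0.0491 g.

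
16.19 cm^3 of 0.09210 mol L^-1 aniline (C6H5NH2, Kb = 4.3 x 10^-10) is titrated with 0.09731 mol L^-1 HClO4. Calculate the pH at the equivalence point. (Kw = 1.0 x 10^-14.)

2.98

n(C6H5NH2) = 0.09210 x 0.01619 = 0.001491 mol; V(HClO4) at equivalence = 0.001491/0.09731 = 0.01532 L.
At equivalence the base is fully converted to C6H5NH3+; total volume = 0.03151 L, so [C6H5NH3+] = 0.001491/0.03151 = 0.04732 M.
Ka(C6H5NH3+) = Kw/Kb = 1.0e-14 / 4.3 x 10^-10 = 2.33e-5.
[H^+] = sqrt(Ka x [C6H5NH3+]) = sqrt(2.33e-5 x 0.04732) = 0.00105 M.
pH = -log(0.00105) = 2.98.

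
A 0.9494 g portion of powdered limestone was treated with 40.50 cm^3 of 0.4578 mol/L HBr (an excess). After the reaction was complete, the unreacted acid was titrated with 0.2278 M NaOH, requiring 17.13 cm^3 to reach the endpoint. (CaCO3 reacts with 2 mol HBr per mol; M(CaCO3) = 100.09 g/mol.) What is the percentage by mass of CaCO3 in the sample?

Total n(HBr) added = 0.4578 x 0.04050 = 0.01854 mol.
n(NaOH) used = 0.2278 x 0.01713 = 0.003902 mol, which equals the excess n(HBr).
So n(HBr) consumed by the sample = 0.01854 - 0.003902 = 0.01464 mol.
n(CaCO3) = 0.01464 / 2 = 0.007319 mol.
mass CaCO3 = 0.007319 x 100.09 = 0.7326 g, so %CaCO3 = 0.7326/0.9494 x 100 = 77.2%.

77.2%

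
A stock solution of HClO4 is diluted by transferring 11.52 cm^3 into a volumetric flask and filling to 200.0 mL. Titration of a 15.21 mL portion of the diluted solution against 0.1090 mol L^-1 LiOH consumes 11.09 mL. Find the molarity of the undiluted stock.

n(LiOH) = 0.1090 x 0.01109 = 0.001209 mol.
n(HClO4) in the aliquot = 0.001209 mol.
[diluted HClO4] = 0.001209 / 0.01521 = 0.07947 M.
Dilution factor = 200.0/11.52 = 17.36, so [stock] = 0.07947 x 17.36 = 1.38 M.

1.38 M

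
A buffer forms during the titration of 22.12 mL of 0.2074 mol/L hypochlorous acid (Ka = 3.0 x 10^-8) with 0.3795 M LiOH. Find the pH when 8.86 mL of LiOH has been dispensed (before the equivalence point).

Initial n(HClO) = 0.2074 x 0.02212 = 0.004588 mol.
n(LiOH) added = 0.3795 x 0.008860 = 0.003362 mol, converting that many moles of HClO to ClO-.
Remaining n(HClO) = 0.001225 mol; n(ClO-) = 0.003362 mol.
By Henderson-Hasselbalch, pH = pKa + log([A^-]/[HA]) = 7.52 + log(0.003362/0.001225) = 7.52 + (+0.44) = 7.96.

7.96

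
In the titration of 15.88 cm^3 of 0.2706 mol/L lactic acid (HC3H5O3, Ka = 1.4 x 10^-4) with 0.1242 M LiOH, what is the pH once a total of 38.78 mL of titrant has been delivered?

11.98

n(acid) = 0.2706 x 0.01588 = 0.004297 mol; n(LiOH) added = 0.1242 x 0.03878 = 0.004816 mol.
Base is in excess by 0.004816 - 0.004297 = 0.0005193 mol in a total volume of 0.05466 L.
[OH^-] = 0.0005193/0.05466 = 0.009501 M, so pOH = 2.02 and pH = 14.00 - 2.02 = 11.98.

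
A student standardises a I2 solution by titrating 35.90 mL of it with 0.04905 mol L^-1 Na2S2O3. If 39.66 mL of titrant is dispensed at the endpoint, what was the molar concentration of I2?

n(Na2S2O3) = 0.04905 x 0.03966 = 0.001945 mol.
From the balanced equation, 2 mol Na2S2O3 reacts with 1 mol I2, so n(I2) = 0.001945 x 1/2 = 0.0009727 mol.
[I2] = 0.0009727 / 0.03590 L = 0.0271 M.

0.0271 M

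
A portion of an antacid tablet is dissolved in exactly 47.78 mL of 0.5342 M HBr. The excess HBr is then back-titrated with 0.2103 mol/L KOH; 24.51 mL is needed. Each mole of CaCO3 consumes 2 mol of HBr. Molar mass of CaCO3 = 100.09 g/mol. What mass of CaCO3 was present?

1.02 g

Total n(HBr) added = 0.5342 x 0.04778 = 0.02552 mol.
n(KOH) used = 0.2103 x 0.02451 = 0.005154 mol, which equals the excess n(HBr).
So n(HBr) consumed by the sample = 0.02552 - 0.005154 = 0.02037 mol.
n(CaCO3) = 0.02037 / 2 = 0.01018 mol.
mass = 0.01018 mol x 100.09 g/mol = 1.02 g.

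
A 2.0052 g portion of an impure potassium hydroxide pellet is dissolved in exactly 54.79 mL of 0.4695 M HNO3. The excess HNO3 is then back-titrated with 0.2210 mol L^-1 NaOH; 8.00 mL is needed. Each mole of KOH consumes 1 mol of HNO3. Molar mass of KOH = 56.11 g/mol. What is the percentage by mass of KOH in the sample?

Total n(HNO3) added = 0.4695 x 0.05479 = 0.02572 mol.
n(NaOH) used = 0.2210 x 0.008000 = 0.001768 mol, which equals the excess n(HNO3).
So n(HNO3) consumed by the sample = 0.02572 - 0.001768 = 0.02396 mol.
n(KOH) = 0.02396 / 1 = 0.02396 mol.
mass KOH = 0.02396 x 56.11 = 1.344 g, so %KOH = 1.344/2.0052 x 100 = 67.0%.

67.0%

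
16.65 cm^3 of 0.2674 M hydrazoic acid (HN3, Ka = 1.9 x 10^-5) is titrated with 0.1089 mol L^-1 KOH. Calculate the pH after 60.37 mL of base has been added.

12.44

n(acid) = 0.2674 x 0.01665 = 0.004452 mol; n(KOH) added = 0.1089 x 0.06037 = 0.006574 mol.
Base is in excess by 0.006574 - 0.004452 = 0.002122 mol in a total volume of 0.07702 L.
[OH^-] = 0.002122/0.07702 = 0.02755 M, so pOH = 1.56 and pH = 14.00 - 1.56 = 12.44.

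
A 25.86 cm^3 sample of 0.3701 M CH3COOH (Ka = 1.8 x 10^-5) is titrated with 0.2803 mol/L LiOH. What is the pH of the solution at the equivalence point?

n(CH3COOH) = 0.3701 x 0.02586 = 0.009571 mol; V(LiOH) at equivalence = 0.009571/0.2803 = 0.03414 L.
At equivalence all the acid is converted to CH3COO-; total volume = 0.02586 + 0.03414 = 0.06000 L, so [CH3COO-] = 0.009571/0.06000 = 0.1595 M.
Kb = Kw/Ka = 1.0e-14 / 1.8 x 10^-5 = 5.56e-10.
[OH^-] = sqrt(Kb x [CH3COO-]) = sqrt(5.56e-10 x 0.1595) = 9.41e-6 M.
pOH = 5.03, so pH = 14.00 - 5.03 = 8.97.

8.97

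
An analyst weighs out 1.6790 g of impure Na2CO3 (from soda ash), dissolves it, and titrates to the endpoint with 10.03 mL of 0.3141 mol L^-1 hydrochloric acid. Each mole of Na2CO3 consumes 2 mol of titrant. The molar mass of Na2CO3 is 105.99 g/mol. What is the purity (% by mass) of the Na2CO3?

9.94%

n(HCl) = 0.3141 x 0.01003 = 0.003150 mol.
n(Na2CO3) = 0.003150 / 2 = 0.001575 mol.
mass of Na2CO3 = 0.001575 x 105.99 = 0.1670 g.
% purity = 0.1670 / 1.6790 x 100 = 9.94%.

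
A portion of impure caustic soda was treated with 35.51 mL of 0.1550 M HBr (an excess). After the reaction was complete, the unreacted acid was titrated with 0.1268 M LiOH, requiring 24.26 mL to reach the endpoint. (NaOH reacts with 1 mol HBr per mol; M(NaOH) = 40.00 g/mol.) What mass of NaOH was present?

0.0971 g

Total n(HBr) added = 0.1550 x 0.03551 = 0.005504 mol.
n(LiOH) used = 0.1268 x 0.02426 = 0.003076 mol, which equals the excess n(HBr).
So n(HBr) consumed by the sample = 0.005504 - 0.003076 = 0.002428 mol.
n(NaOH) = 0.002428 / 1 = 0.002428 mol.
mass = 0.002428 mol x 40.00 g/mol = 0.0971 g.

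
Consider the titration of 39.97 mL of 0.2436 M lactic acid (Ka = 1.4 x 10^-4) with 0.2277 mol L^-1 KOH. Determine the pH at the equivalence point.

8.46

n(HC3H5O3) = 0.2436 x 0.03997 = 0.009737 mol; V(KOH) at equivalence = 0.009737/0.2277 = 0.04276 L.
At equivalence all the acid is converted to C3H5O3-; total volume = 0.03997 + 0.04276 = 0.08273 L, so [C3H5O3-] = 0.009737/0.08273 = 0.1177 M.
Kb = Kw/Ka = 1.0e-14 / 1.4 x 10^-4 = 7.14e-11.
[OH^-] = sqrt(Kb x [C3H5O3-]) = sqrt(7.14e-11 x 0.1177) = 2.90e-6 M.
pOH = 5.54, so pH = 14.00 - 5.54 = 8.46.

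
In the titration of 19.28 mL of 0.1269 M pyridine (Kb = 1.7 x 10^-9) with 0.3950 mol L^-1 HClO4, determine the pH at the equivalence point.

3.12

n(C5H5N) = 0.1269 x 0.01928 = 0.002447 mol; V(HClO4) at equivalence = 0.002447/0.3950 = 0.006194 L.
At equivalence the base is fully converted to C5H5NH+; total volume = 0.02547 L, so [C5H5NH+] = 0.002447/0.02547 = 0.09604 M.
Ka(C5H5NH+) = Kw/Kb = 1.0e-14 / 1.7 x 10^-9 = 5.88e-6.
[H^+] = sqrt(Ka x [C5H5NH+]) = sqrt(5.88e-6 x 0.09604) = 0.000752 M.
pH = -log(0.000752) = 3.12.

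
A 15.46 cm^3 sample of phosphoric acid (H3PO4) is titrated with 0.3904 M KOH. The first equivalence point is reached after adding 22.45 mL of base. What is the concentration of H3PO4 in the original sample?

n(KOH) = 0.3904 x 0.02245 = 0.008764 mol.
At the first equivalence point, 1 mol OH^- react per mol H3PO4, so n(H3PO4) = 0.008764 / 1 = 0.008764 mol.
[H3PO4] = 0.008764 / 0.01546 L = 0.567 M.

0.567 M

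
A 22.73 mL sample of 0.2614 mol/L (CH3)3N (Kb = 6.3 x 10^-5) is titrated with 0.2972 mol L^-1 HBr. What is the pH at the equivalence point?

n((CH3)3N) = 0.2614 x 0.02273 = 0.005942 mol; V(HBr) at equivalence = 0.005942/0.2972 = 0.01999 L.
At equivalence the base is fully converted to (CH3)3NH+; total volume = 0.04272 L, so [(CH3)3NH+] = 0.005942/0.04272 = 0.1391 M.
Ka((CH3)3NH+) = Kw/Kb = 1.0e-14 / 6.3 x 10^-5 = 1.59e-10.
[H^+] = sqrt(Ka x [(CH3)3NH+]) = sqrt(1.59e-10 x 0.1391) = 4.70e-6 M.
pH = -log(4.70e-6) = 5.33.

5.33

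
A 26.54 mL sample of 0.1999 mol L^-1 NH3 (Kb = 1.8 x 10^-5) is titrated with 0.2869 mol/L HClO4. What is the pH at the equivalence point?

n(NH3) = 0.1999 x 0.02654 = 0.005305 mol; V(HClO4) at equivalence = 0.005305/0.2869 = 0.01849 L.
At equivalence the base is fully converted to NH4+; total volume = 0.04503 L, so [NH4+] = 0.005305/0.04503 = 0.1178 M.
Ka(NH4+) = Kw/Kb = 1.0e-14 / 1.8 x 10^-5 = 5.56e-10.
[H^+] = sqrt(Ka x [NH4+]) = sqrt(5.56e-10 x 0.1178) = 8.09e-6 M.
pH = -log(8.09e-6) = 5.09.

5.09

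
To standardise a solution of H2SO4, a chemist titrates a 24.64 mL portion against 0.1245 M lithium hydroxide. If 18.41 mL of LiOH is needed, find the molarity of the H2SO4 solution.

0.0465 M

n(LiOH) delivered = 0.1245 x 0.01841 = 0.002292 mol.
The reaction is 1 H2SO4 + 2 LiOH, so n(H2SO4) = 0.002292 x 1/2 = 0.001146 mol.
[H2SO4] = 0.001146 mol / 0.02464 L = 0.0465 M.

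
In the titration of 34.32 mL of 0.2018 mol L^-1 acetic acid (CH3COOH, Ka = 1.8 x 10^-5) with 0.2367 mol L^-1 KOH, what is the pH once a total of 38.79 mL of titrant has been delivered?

n(acid) = 0.2018 x 0.03432 = 0.006926 mol; n(KOH) added = 0.2367 x 0.03879 = 0.009182 mol.
Base is in excess by 0.009182 - 0.006926 = 0.002256 mol in a total volume of 0.07311 L.
[OH^-] = 0.002256/0.07311 = 0.03086 M, so pOH = 1.51 and pH = 14.00 - 1.51 = 12.49.

12.49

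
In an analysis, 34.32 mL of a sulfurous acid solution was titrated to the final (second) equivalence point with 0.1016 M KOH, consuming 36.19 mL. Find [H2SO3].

n(KOH) = 0.1016 x 0.03619 = 0.003677 mol.
At the final (second) equivalence point, 2 mol OH^- react per mol H2SO3, so n(H2SO3) = 0.003677 / 2 = 0.001838 mol.
[H2SO3] = 0.001838 / 0.03432 L = 0.0536 M.

0.0536 M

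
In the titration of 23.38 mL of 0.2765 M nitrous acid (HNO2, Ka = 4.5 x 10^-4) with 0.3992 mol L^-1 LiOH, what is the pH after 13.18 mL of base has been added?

3.99

Initial n(HNO2) = 0.2765 x 0.02338 = 0.006465 mol.
n(LiOH) added = 0.3992 x 0.01318 = 0.005261 mol, converting that many moles of HNO2 to NO2-.
Remaining n(HNO2) = 0.001203 mol; n(NO2-) = 0.005261 mol.
By Henderson-Hasselbalch, pH = pKa + log([A^-]/[HA]) = 3.35 + log(0.005261/0.001203) = 3.35 + (+0.64) = 3.99.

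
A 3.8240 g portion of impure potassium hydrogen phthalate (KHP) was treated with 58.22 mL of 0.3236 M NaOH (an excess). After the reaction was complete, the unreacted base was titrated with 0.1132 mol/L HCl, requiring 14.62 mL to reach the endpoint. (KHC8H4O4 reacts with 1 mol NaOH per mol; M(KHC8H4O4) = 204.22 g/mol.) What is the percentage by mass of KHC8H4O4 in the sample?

Total n(NaOH) added = 0.3236 x 0.05822 = 0.01884 mol.
n(HCl) used = 0.1132 x 0.01462 = 0.001655 mol, which equals the excess n(NaOH).
So n(NaOH) consumed by the sample = 0.01884 - 0.001655 = 0.01719 mol.
n(KHC8H4O4) = 0.01719 / 1 = 0.01719 mol.
mass KHC8H4O4 = 0.01719 x 204.22 = 3.510 g, so %KHC8H4O4 = 3.510/3.8240 x 100 = 91.8%.

91.8%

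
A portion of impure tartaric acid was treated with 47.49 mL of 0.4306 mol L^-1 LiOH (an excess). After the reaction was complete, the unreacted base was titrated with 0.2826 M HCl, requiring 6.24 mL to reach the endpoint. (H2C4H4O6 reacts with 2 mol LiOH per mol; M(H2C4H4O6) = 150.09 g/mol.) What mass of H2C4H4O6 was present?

Total n(LiOH) added = 0.4306 x 0.04749 = 0.02045 mol.
n(HCl) used = 0.2826 x 0.006240 = 0.001763 mol, which equals the excess n(LiOH).
So n(LiOH) consumed by the sample = 0.02045 - 0.001763 = 0.01869 mol.
n(H2C4H4O6) = 0.01869 / 2 = 0.009343 mol.
mass = 0.009343 mol x 150.09 g/mol = 1.40 g.

1.40 g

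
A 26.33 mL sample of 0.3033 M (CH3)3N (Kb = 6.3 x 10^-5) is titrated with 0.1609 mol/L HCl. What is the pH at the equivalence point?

5.39

n((CH3)3N) = 0.3033 x 0.02633 = 0.007986 mol; V(HCl) at equivalence = 0.007986/0.1609 = 0.04963 L.
At equivalence the base is fully converted to (CH3)3NH+; total volume = 0.07596 L, so [(CH3)3NH+] = 0.007986/0.07596 = 0.1051 M.
Ka((CH3)3NH+) = Kw/Kb = 1.0e-14 / 6.3 x 10^-5 = 1.59e-10.
[H^+] = sqrt(Ka x [(CH3)3NH+]) = sqrt(1.59e-10 x 0.1051) = 4.08e-6 M.
pH = -log(4.08e-6) = 5.39.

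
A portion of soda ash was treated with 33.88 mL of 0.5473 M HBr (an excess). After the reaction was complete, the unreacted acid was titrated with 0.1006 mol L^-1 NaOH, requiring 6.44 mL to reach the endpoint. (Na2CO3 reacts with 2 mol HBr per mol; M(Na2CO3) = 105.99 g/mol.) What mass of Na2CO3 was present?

0.948 g

Total n(HBr) added = 0.5473 x 0.03388 = 0.01854 mol.
n(NaOH) used = 0.1006 x 0.006440 = 0.0006479 mol, which equals the excess n(HBr).
So n(HBr) consumed by the sample = 0.01854 - 0.0006479 = 0.01789 mol.
n(Na2CO3) = 0.01789 / 2 = 0.008947 mol.
mass = 0.008947 mol x 105.99 g/mol = 0.948 g.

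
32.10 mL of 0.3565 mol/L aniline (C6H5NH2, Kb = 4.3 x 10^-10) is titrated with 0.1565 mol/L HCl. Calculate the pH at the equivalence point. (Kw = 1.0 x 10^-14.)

2.80

n(C6H5NH2) = 0.3565 x 0.03210 = 0.01144 mol; V(HCl) at equivalence = 0.01144/0.1565 = 0.07312 L.
At equivalence the base is fully converted to C6H5NH3+; total volume = 0.1052 L, so [C6H5NH3+] = 0.01144/0.1052 = 0.1088 M.
Ka(C6H5NH3+) = Kw/Kb = 1.0e-14 / 4.3 x 10^-10 = 2.33e-5.
[H^+] = sqrt(Ka x [C6H5NH3+]) = sqrt(2.33e-5 x 0.1088) = 0.00159 M.
pH = -log(0.00159) = 2.80.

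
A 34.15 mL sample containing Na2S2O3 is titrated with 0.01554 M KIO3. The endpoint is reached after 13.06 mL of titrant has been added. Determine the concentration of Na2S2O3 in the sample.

n(KIO3) = 0.01554 x 0.01306 = 0.0002030 mol.
From the balanced equation, 1 mol KIO3 reacts with 6 mol Na2S2O3, so n(Na2S2O3) = 0.0002030 x 6/1 = 0.001218 mol.
[Na2S2O3] = 0.001218 / 0.03415 L = 0.0357 M.

0.0357 M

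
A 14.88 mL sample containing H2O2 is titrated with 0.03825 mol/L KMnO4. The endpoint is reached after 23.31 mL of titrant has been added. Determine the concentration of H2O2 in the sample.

0.150 M

n(KMnO4) = 0.03825 x 0.02331 = 0.0008916 mol.
From the balanced equation, 2 mol KMnO4 reacts with 5 mol H2O2, so n(H2O2) = 0.0008916 x 5/2 = 0.002229 mol.
[H2O2] = 0.002229 / 0.01488 L = 0.150 M.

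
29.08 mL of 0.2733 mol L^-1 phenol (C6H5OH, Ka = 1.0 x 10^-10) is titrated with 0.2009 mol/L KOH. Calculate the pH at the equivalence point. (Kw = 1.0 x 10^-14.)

n(C6H5OH) = 0.2733 x 0.02908 = 0.007948 mol; V(KOH) at equivalence = 0.007948/0.2009 = 0.03956 L.
At equivalence all the acid is converted to C6H5O-; total volume = 0.02908 + 0.03956 = 0.06864 L, so [C6H5O-] = 0.007948/0.06864 = 0.1158 M.
Kb = Kw/Ka = 1.0e-14 / 1.0 x 10^-10 = 0.000100.
[OH^-] = sqrt(Kb x [C6H5O-]) = sqrt(0.000100 x 0.1158) = 0.00340 M.
pOH = 2.47, so pH = 14.00 - 2.47 = 11.53.

11.53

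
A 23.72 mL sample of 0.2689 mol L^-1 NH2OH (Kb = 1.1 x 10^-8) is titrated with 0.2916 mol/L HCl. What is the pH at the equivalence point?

n(NH2OH) = 0.2689 x 0.02372 = 0.006378 mol; V(HCl) at equivalence = 0.006378/0.2916 = 0.02187 L.
At equivalence the base is fully converted to NH3OH+; total volume = 0.04559 L, so [NH3OH+] = 0.006378/0.04559 = 0.1399 M.
Ka(NH3OH+) = Kw/Kb = 1.0e-14 / 1.1 x 10^-8 = 9.09e-7.
[H^+] = sqrt(Ka x [NH3OH+]) = sqrt(9.09e-7 x 0.1399) = 0.000357 M.
pH = -log(0.000357) = 3.45.

3.45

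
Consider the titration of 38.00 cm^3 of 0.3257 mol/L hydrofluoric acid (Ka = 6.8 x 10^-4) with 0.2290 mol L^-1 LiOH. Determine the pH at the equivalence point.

8.15

n(HF) = 0.3257 x 0.03800 = 0.01238 mol; V(LiOH) at equivalence = 0.01238/0.2290 = 0.05405 L.
At equivalence all the acid is converted to F-; total volume = 0.03800 + 0.05405 = 0.09205 L, so [F-] = 0.01238/0.09205 = 0.1345 M.
Kb = Kw/Ka = 1.0e-14 / 6.8 x 10^-4 = 1.47e-11.
[OH^-] = sqrt(Kb x [F-]) = sqrt(1.47e-11 x 0.1345) = 1.41e-6 M.
pOH = 5.85, so pH = 14.00 - 5.85 = 8.15.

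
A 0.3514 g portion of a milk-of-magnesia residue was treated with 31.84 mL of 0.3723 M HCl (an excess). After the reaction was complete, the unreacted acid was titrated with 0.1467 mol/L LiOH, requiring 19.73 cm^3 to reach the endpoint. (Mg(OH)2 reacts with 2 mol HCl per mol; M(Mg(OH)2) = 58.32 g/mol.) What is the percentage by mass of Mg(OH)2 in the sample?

74.3%

Total n(HCl) added = 0.3723 x 0.03184 = 0.01185 mol.
n(LiOH) used = 0.1467 x 0.01973 = 0.002894 mol, which equals the excess n(HCl).
So n(HCl) consumed by the sample = 0.01185 - 0.002894 = 0.008960 mol.
n(Mg(OH)2) = 0.008960 / 2 = 0.004480 mol.
mass Mg(OH)2 = 0.004480 x 58.32 = 0.2613 g, so %Mg(OH)2 = 0.2613/0.3514 x 100 = 74.3%.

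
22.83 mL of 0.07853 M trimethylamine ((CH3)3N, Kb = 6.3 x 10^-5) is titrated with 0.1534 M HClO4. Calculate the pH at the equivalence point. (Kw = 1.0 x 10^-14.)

n((CH3)3N) = 0.07853 x 0.02283 = 0.001793 mol; V(HClO4) at equivalence = 0.001793/0.1534 = 0.01169 L.
At equivalence the base is fully converted to (CH3)3NH+; total volume = 0.03452 L, so [(CH3)3NH+] = 0.001793/0.03452 = 0.05194 M.
Ka((CH3)3NH+) = Kw/Kb = 1.0e-14 / 6.3 x 10^-5 = 1.59e-10.
[H^+] = sqrt(Ka x [(CH3)3NH+]) = sqrt(1.59e-10 x 0.05194) = 2.87e-6 M.
pH = -log(2.87e-6) = 5.54.

5.54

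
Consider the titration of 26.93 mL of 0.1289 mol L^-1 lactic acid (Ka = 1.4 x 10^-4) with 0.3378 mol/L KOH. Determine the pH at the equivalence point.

n(HC3H5O3) = 0.1289 x 0.02693 = 0.003471 mol; V(KOH) at equivalence = 0.003471/0.3378 = 0.01028 L.
At equivalence all the acid is converted to C3H5O3-; total volume = 0.02693 + 0.01028 = 0.03721 L, so [C3H5O3-] = 0.003471/0.03721 = 0.09330 M.
Kb = Kw/Ka = 1.0e-14 / 1.4 x 10^-4 = 7.14e-11.
[OH^-] = sqrt(Kb x [C3H5O3-]) = sqrt(7.14e-11 x 0.09330) = 2.58e-6 M.
pOH = 5.59, so pH = 14.00 - 5.59 = 8.41.

8.41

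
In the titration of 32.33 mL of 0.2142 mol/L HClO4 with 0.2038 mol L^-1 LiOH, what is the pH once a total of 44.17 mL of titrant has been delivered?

12.43

n(acid) = 0.2142 x 0.03233 = 0.006925 mol; n(LiOH) added = 0.2038 x 0.04417 = 0.009002 mol.
Base is in excess by 0.009002 - 0.006925 = 0.002077 mol in a total volume of 0.07650 L.
[OH^-] = 0.002077/0.07650 = 0.02715 M, so pOH = 1.57 and pH = 14.00 - 1.57 = 12.43.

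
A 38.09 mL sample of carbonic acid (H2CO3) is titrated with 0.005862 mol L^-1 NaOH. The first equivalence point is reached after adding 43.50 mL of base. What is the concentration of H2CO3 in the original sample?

0.00669 M

n(NaOH) = 0.005862 x 0.04350 = 0.0002550 mol.
At the first equivalence point, 1 mol OH^- react per mol H2CO3, so n(H2CO3) = 0.0002550 / 1 = 0.0002550 mol.
[H2CO3] = 0.0002550 / 0.03809 L = 0.00669 M.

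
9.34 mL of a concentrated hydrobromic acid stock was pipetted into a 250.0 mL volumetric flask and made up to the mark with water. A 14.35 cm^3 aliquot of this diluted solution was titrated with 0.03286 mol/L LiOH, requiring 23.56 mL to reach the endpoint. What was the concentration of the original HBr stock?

n(LiOH) = 0.03286 x 0.02356 = 0.0007742 mol.
n(HBr) in the aliquot = 0.0007742 mol.
[diluted HBr] = 0.0007742 / 0.01435 = 0.05395 M.
Dilution factor = 250.0/9.340 = 26.77, so [stock] = 0.05395 x 26.77 = 1.44 M.

1.44 M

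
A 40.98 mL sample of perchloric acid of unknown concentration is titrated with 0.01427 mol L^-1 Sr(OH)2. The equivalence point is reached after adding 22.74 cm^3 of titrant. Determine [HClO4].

n(Sr(OH)2) delivered = 0.01427 x 0.02274 = 0.0003245 mol.
The reaction is 2 HClO4 + 1 Sr(OH)2, so n(HClO4) = 0.0003245 x 2/1 = 0.0006490 mol.
[HClO4] = 0.0006490 mol / 0.04098 L = 0.0158 M.

0.0158 M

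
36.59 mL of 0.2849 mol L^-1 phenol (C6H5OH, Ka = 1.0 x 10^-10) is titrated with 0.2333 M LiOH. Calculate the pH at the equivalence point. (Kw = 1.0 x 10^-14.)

11.55

n(C6H5OH) = 0.2849 x 0.03659 = 0.01042 mol; V(LiOH) at equivalence = 0.01042/0.2333 = 0.04468 L.
At equivalence all the acid is converted to C6H5O-; total volume = 0.03659 + 0.04468 = 0.08127 L, so [C6H5O-] = 0.01042/0.08127 = 0.1283 M.
Kb = Kw/Ka = 1.0e-14 / 1.0 x 10^-10 = 0.000100.
[OH^-] = sqrt(Kb x [C6H5O-]) = sqrt(0.000100 x 0.1283) = 0.00358 M.
pOH = 2.45, so pH = 14.00 - 2.45 = 11.55.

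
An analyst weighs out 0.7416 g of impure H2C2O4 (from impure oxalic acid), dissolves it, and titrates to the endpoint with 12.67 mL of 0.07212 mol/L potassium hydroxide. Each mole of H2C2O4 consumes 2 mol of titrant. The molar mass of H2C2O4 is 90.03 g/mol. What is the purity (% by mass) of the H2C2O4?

n(KOH) = 0.07212 x 0.01267 = 0.0009138 mol.
n(H2C2O4) = 0.0009138 / 2 = 0.0004569 mol.
mass of H2C2O4 = 0.0004569 x 90.03 = 0.04113 g.
% purity = 0.04113 / 0.7416 x 100 = 5.55%.

5.55%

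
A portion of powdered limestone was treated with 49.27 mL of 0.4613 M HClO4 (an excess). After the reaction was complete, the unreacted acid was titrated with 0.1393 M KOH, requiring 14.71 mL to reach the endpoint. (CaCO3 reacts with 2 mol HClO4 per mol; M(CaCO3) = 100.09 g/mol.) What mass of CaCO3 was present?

1.03 g

Total n(HClO4) added = 0.4613 x 0.04927 = 0.02273 mol.
n(KOH) used = 0.1393 x 0.01471 = 0.002049 mol, which equals the excess n(HClO4).
So n(HClO4) consumed by the sample = 0.02273 - 0.002049 = 0.02068 mol.
n(CaCO3) = 0.02068 / 2 = 0.01034 mol.
mass = 0.01034 mol x 100.09 g/mol = 1.03 g.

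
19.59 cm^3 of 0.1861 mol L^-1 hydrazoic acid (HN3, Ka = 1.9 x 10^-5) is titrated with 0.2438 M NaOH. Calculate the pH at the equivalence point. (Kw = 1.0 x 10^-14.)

8.87

n(HN3) = 0.1861 x 0.01959 = 0.003646 mol; V(NaOH) at equivalence = 0.003646/0.2438 = 0.01495 L.
At equivalence all the acid is converted to N3-; total volume = 0.01959 + 0.01495 = 0.03454 L, so [N3-] = 0.003646/0.03454 = 0.1055 M.
Kb = Kw/Ka = 1.0e-14 / 1.9 x 10^-5 = 5.26e-10.
[OH^-] = sqrt(Kb x [N3-]) = sqrt(5.26e-10 x 0.1055) = 7.45e-6 M.
pOH = 5.13, so pH = 14.00 - 5.13 = 8.87.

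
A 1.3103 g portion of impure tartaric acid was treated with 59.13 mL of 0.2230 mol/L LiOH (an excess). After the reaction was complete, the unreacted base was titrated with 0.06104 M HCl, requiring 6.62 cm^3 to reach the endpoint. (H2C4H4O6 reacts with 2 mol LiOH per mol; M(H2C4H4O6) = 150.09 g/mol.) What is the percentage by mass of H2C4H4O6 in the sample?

73.2%

Total n(LiOH) added = 0.2230 x 0.05913 = 0.01319 mol.
n(HCl) used = 0.06104 x 0.006620 = 0.0004041 mol, which equals the excess n(LiOH).
So n(LiOH) consumed by the sample = 0.01319 - 0.0004041 = 0.01278 mol.
n(H2C4H4O6) = 0.01278 / 2 = 0.006391 mol.
mass H2C4H4O6 = 0.006391 x 150.09 = 0.9592 g, so %H2C4H4O6 = 0.9592/1.3103 x 100 = 73.2%.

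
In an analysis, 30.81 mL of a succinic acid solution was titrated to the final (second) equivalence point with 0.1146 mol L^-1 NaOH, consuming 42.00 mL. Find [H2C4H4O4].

n(NaOH) = 0.1146 x 0.04200 = 0.004813 mol.
At the final (second) equivalence point, 2 mol OH^- react per mol H2C4H4O4, so n(H2C4H4O4) = 0.004813 / 2 = 0.002407 mol.
[H2C4H4O4] = 0.002407 / 0.03081 L = 0.0781 M.

0.0781 M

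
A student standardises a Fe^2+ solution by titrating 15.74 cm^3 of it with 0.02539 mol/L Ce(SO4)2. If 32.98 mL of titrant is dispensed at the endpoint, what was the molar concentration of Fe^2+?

n(Ce(SO4)2) = 0.02539 x 0.03298 = 0.0008374 mol.
From the balanced equation, 1 mol Ce(SO4)2 reacts with 1 mol Fe^2+, so n(Fe^2+) = 0.0008374 x 1/1 = 0.0008374 mol.
[Fe^2+] = 0.0008374 / 0.01574 L = 0.0532 M.

0.0532 M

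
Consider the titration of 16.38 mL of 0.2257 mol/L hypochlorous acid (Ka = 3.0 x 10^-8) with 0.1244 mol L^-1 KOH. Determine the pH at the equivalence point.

n(HClO) = 0.2257 x 0.01638 = 0.003697 mol; V(KOH) at equivalence = 0.003697/0.1244 = 0.02972 L.
At equivalence all the acid is converted to ClO-; total volume = 0.01638 + 0.02972 = 0.04610 L, so [ClO-] = 0.003697/0.04610 = 0.08020 M.
Kb = Kw/Ka = 1.0e-14 / 3.0 x 10^-8 = 3.33e-7.
[OH^-] = sqrt(Kb x [ClO-]) = sqrt(3.33e-7 x 0.08020) = 0.000164 M.
pOH = 3.79, so pH = 14.00 - 3.79 = 10.21.

10.21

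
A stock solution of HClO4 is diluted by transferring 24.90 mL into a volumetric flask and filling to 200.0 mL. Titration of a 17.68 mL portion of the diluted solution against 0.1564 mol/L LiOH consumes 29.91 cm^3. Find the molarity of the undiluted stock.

n(LiOH) = 0.1564 x 0.02991 = 0.004678 mol.
n(HClO4) in the aliquot = 0.004678 mol.
[diluted HClO4] = 0.004678 / 0.01768 = 0.2646 M.
Dilution factor = 200.0/24.90 = 8.032, so [stock] = 0.2646 x 8.032 = 2.13 M.

2.13 M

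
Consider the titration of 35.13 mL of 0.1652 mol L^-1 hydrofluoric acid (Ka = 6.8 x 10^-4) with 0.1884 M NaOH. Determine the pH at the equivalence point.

n(HF) = 0.1652 x 0.03513 = 0.005803 mol; V(NaOH) at equivalence = 0.005803/0.1884 = 0.03080 L.
At equivalence all the acid is converted to F-; total volume = 0.03513 + 0.03080 = 0.06593 L, so [F-] = 0.005803/0.06593 = 0.08802 M.
Kb = Kw/Ka = 1.0e-14 / 6.8 x 10^-4 = 1.47e-11.
[OH^-] = sqrt(Kb x [F-]) = sqrt(1.47e-11 x 0.08802) = 1.14e-6 M.
pOH = 5.94, so pH = 14.00 - 5.94 = 8.06.

8.06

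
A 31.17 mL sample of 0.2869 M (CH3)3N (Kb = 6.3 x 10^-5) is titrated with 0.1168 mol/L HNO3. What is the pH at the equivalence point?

5.44

n((CH3)3N) = 0.2869 x 0.03117 = 0.008943 mol; V(HNO3) at equivalence = 0.008943/0.1168 = 0.07656 L.
At equivalence the base is fully converted to (CH3)3NH+; total volume = 0.1077 L, so [(CH3)3NH+] = 0.008943/0.1077 = 0.08301 M.
Ka((CH3)3NH+) = Kw/Kb = 1.0e-14 / 6.3 x 10^-5 = 1.59e-10.
[H^+] = sqrt(Ka x [(CH3)3NH+]) = sqrt(1.59e-10 x 0.08301) = 3.63e-6 M.
pH = -log(3.63e-6) = 5.44.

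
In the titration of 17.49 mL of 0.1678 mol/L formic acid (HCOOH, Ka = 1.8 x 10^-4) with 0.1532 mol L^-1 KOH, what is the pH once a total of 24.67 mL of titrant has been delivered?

12.30

n(acid) = 0.1678 x 0.01749 = 0.002935 mol; n(KOH) added = 0.1532 x 0.02467 = 0.003779 mol.
Base is in excess by 0.003779 - 0.002935 = 0.0008446 mol in a total volume of 0.04216 L.
[OH^-] = 0.0008446/0.04216 = 0.02003 M, so pOH = 1.70 and pH = 14.00 - 1.70 = 12.30.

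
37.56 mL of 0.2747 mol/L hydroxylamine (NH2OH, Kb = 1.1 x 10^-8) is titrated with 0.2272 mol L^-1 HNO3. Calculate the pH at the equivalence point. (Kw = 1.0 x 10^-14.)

3.47

n(NH2OH) = 0.2747 x 0.03756 = 0.01032 mol; V(HNO3) at equivalence = 0.01032/0.2272 = 0.04541 L.
At equivalence the base is fully converted to NH3OH+; total volume = 0.08297 L, so [NH3OH+] = 0.01032/0.08297 = 0.1244 M.
Ka(NH3OH+) = Kw/Kb = 1.0e-14 / 1.1 x 10^-8 = 9.09e-7.
[H^+] = sqrt(Ka x [NH3OH+]) = sqrt(9.09e-7 x 0.1244) = 0.000336 M.
pH = -log(0.000336) = 3.47.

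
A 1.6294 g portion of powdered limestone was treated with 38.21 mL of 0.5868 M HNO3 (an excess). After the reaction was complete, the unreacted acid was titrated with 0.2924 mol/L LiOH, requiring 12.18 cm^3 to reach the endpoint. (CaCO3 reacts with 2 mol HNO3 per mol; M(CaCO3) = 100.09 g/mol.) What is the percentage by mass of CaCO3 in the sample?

Total n(HNO3) added = 0.5868 x 0.03821 = 0.02242 mol.
n(LiOH) used = 0.2924 x 0.01218 = 0.003561 mol, which equals the excess n(HNO3).
So n(HNO3) consumed by the sample = 0.02242 - 0.003561 = 0.01886 mol.
n(CaCO3) = 0.01886 / 2 = 0.009430 mol.
mass CaCO3 = 0.009430 x 100.09 = 0.9439 g, so %CaCO3 = 0.9439/1.6294 x 100 = 57.9%.

57.9%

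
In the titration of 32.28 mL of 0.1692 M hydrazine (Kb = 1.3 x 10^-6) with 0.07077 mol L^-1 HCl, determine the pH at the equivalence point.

n(N2H4) = 0.1692 x 0.03228 = 0.005462 mol; V(HCl) at equivalence = 0.005462/0.07077 = 0.07718 L.
At equivalence the base is fully converted to N2H5+; total volume = 0.1095 L, so [N2H5+] = 0.005462/0.1095 = 0.04990 M.
Ka(N2H5+) = Kw/Kb = 1.0e-14 / 1.3 x 10^-6 = 7.69e-9.
[H^+] = sqrt(Ka x [N2H5+]) = sqrt(7.69e-9 x 0.04990) = 1.96e-5 M.
pH = -log(1.96e-5) = 4.71.

4.71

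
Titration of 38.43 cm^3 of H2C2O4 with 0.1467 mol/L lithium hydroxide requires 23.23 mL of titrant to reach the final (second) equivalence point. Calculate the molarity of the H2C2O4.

0.0443 M

n(LiOH) = 0.1467 x 0.02323 = 0.003408 mol.
At the final (second) equivalence point, 2 mol OH^- react per mol H2C2O4, so n(H2C2O4) = 0.003408 / 2 = 0.001704 mol.
[H2C2O4] = 0.001704 / 0.03843 L = 0.0443 M.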